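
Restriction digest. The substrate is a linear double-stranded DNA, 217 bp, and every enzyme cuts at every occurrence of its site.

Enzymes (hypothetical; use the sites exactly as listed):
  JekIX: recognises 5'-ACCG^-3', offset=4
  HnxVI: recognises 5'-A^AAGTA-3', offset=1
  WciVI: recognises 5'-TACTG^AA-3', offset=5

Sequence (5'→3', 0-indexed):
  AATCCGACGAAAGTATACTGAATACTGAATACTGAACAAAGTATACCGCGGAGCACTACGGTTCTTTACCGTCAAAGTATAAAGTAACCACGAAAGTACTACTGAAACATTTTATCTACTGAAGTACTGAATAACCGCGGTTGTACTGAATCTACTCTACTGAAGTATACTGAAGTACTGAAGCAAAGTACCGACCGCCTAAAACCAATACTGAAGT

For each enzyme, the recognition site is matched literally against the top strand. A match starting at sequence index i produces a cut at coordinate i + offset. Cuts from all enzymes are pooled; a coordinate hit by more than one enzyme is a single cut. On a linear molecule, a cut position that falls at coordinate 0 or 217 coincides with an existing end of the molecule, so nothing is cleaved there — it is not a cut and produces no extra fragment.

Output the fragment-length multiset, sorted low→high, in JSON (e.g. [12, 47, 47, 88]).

[3,4,4,4,5,7,7,7,8,8,8,8,10,10,10,10,11,11,12,14,16,17,23]

Scan for sites:
  JekIX (ACCG, off=4): starts [44, 67, 133, 189, 193] → cuts [48, 71, 137, 193, 197]
  HnxVI (AAAGTA, off=1): starts [9, 37, 73, 80, 92, 184] → cuts [10, 38, 74, 81, 93, 185]
  WciVI (TACTGAA, off=5): starts [15, 22, 29, 99, 116, 124, 143, 157, 167, 175, 208] → cuts [20, 27, 34, 104, 121, 129, 148, 162, 172, 180, 213]

All cut coordinates (distinct, sorted): [10, 20, 27, 34, 38, 48, 71, 74, 81, 93, 104, 121, 129, 137, 148, 162, 172, 180, 185, 193, 197, 213]

Fragments:
  [0,10): 10 bp
  [10,20): 10 bp
  [20,27): 7 bp
  [27,34): 7 bp
  [34,38): 4 bp
  [38,48): 10 bp
  [48,71): 23 bp
  [71,74): 3 bp
  [74,81): 7 bp
  [81,93): 12 bp
  [93,104): 11 bp
  [104,121): 17 bp
  [121,129): 8 bp
  [129,137): 8 bp
  [137,148): 11 bp
  [148,162): 14 bp
  [162,172): 10 bp
  [172,180): 8 bp
  [180,185): 5 bp
  [185,193): 8 bp
  [193,197): 4 bp
  [197,213): 16 bp
  [213,217): 4 bp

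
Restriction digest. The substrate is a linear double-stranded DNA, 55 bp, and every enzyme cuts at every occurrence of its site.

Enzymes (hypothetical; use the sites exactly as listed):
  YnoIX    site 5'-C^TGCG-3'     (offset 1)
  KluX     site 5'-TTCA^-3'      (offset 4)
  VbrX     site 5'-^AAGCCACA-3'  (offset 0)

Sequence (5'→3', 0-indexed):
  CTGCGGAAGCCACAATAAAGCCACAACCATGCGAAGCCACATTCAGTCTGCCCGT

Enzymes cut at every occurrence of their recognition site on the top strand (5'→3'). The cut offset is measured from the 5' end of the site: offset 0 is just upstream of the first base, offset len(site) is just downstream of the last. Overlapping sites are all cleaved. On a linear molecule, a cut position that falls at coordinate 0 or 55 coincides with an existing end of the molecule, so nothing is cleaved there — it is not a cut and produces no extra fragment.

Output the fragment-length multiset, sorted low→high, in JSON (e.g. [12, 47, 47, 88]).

Scan for sites:
  YnoIX (CTGCG, off=1): starts [0] → cuts [1]
  KluX (TTCA, off=4): starts [41] → cuts [45]
  VbrX (AAGCCACA, off=0): starts [6, 17, 33] → cuts [6, 17, 33]

Pooled cuts: [1, 6, 17, 33, 45]

Fragment lengths:
  [0,1): 1 bp
  [1,6): 5 bp
  [6,17): 11 bp
  [17,33): 16 bp
  [33,45): 12 bp
  [45,55): 10 bp

[1,5,10,11,12,16]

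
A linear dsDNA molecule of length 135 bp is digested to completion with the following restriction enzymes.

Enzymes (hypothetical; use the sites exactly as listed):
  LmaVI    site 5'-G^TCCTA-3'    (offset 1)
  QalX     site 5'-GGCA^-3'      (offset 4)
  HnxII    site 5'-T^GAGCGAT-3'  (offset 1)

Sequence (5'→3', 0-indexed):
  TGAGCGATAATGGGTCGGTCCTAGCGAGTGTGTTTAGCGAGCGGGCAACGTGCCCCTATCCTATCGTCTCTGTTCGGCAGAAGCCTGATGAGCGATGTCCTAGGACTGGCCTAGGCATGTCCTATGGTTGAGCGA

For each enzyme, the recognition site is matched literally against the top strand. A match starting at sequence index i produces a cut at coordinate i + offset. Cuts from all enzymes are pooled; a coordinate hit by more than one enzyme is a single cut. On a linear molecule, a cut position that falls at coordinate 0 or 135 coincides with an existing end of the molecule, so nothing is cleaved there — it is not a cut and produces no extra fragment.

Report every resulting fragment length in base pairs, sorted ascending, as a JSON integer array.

Site scan:
  LmaVI (GTCCTA, off=1): starts [17, 96, 118] → cuts [18, 97, 119]
  QalX (GGCA, off=4): starts [43, 75, 113] → cuts [47, 79, 117]
  HnxII (TGAGCGAT, off=1): starts [0, 88] → cuts [1, 89]

Pooled cuts: [1, 18, 47, 79, 89, 97, 117, 119]

Fragments:
  [0,1): 1 bp
  [1,18): 17 bp
  [18,47): 29 bp
  [47,79): 32 bp
  [79,89): 10 bp
  [89,97): 8 bp
  [97,117): 20 bp
  [117,119): 2 bp
  [119,135): 16 bp

[1,2,8,10,16,17,20,29,32]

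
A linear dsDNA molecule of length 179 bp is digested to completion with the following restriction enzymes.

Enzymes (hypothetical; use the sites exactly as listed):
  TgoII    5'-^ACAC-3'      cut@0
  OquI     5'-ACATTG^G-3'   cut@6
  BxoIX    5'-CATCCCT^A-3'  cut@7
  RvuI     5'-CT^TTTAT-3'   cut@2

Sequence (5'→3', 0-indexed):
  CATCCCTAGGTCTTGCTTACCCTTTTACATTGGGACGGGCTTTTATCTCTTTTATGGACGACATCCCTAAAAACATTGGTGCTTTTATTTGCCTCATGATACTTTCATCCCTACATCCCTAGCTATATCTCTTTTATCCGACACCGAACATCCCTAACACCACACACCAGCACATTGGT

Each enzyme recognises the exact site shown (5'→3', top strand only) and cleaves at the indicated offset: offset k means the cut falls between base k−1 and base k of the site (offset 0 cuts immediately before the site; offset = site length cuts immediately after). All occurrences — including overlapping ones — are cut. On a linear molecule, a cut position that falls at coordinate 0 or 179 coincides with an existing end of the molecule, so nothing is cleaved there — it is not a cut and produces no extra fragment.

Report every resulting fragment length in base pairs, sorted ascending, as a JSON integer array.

[1,2,2,5,5,7,8,8,9,9,10,12,14,15,18,25,29]

Site scan:
  TgoII ACAC/0: at [140, 156, 161, 163] ⇒ [140, 156, 161, 163]
  OquI ACATTGG/6: at [26, 72, 171] ⇒ [32, 78, 177]
  BxoIX CATCCCTA/7: at [0, 61, 105, 113, 148] ⇒ [7, 68, 112, 120, 155]
  RvuI CTTTTAT/2: at [39, 48, 81, 130] ⇒ [41, 50, 83, 132]

All cut coordinates (distinct, sorted): [7, 32, 41, 50, 68, 78, 83, 112, 120, 132, 140, 155, 156, 161, 163, 177]

Fragment lengths:
  [0,7): 7 bp
  [7,32): 25 bp
  [32,41): 9 bp
  [41,50): 9 bp
  [50,68): 18 bp
  [68,78): 10 bp
  [78,83): 5 bp
  [83,112): 29 bp
  [112,120): 8 bp
  [120,132): 12 bp
  [132,140): 8 bp
  [140,155): 15 bp
  [155,156): 1 bp
  [156,161): 5 bp
  [161,163): 2 bp
  [163,177): 14 bp
  [177,179): 2 bp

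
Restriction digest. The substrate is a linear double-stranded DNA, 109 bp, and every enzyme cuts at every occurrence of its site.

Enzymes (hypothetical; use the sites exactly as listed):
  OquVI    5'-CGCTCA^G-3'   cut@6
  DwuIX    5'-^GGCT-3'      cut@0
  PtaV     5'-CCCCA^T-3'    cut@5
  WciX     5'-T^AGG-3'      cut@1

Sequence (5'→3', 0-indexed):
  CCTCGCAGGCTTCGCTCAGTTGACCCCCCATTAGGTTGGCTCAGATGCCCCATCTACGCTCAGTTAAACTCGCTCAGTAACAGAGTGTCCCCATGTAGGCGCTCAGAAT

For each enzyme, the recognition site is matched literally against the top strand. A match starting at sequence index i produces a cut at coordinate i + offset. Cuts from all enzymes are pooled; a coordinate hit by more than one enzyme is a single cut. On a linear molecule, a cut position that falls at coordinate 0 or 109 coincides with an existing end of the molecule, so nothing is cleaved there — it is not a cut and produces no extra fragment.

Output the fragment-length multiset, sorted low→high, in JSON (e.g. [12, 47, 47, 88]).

[2,3,4,5,7,9,10,11,12,14,15,17]

Per-enzyme occurrences:
  OquVI CGCTCAG/6: at [12, 56, 70, 99] ⇒ [18, 62, 76, 105]
  DwuIX GGCT/0: at [7, 37] ⇒ [7, 37]
  PtaV CCCCAT/5: at [25, 47, 88] ⇒ [30, 52, 93]
  WciX TAGG/1: at [31, 95] ⇒ [32, 96]

All cut coordinates (distinct, sorted): [7, 18, 30, 32, 37, 52, 62, 76, 93, 96, 105]

Fragment lengths:
  [0,7): 7 bp
  [7,18): 11 bp
  [18,30): 12 bp
  [30,32): 2 bp
  [32,37): 5 bp
  [37,52): 15 bp
  [52,62): 10 bp
  [62,76): 14 bp
  [76,93): 17 bp
  [93,96): 3 bp
  [96,105): 9 bp
  [105,109): 4 bp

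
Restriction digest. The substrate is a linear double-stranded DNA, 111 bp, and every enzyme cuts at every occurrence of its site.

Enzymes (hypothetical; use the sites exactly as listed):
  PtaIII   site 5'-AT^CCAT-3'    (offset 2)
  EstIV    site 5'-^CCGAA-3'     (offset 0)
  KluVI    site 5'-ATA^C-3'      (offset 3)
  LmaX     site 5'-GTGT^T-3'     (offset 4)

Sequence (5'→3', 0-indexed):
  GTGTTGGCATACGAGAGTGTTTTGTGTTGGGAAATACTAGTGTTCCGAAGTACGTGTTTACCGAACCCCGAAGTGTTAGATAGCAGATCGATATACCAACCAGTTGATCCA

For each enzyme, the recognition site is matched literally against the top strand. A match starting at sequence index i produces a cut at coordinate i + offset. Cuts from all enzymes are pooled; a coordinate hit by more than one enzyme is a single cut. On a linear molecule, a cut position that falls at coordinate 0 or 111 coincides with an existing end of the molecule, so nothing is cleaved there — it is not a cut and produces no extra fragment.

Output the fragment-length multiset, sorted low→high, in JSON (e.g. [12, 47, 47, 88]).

[1,3,4,7,7,7,7,9,9,9,13,16,19]

Per-enzyme occurrences:
  PtaIII (ATCCAT, off=2): no sites
  EstIV (CCGAA, off=0): starts [44, 60, 67] → cuts [44, 60, 67]
  KluVI (ATAC, off=3): starts [8, 33, 92] → cuts [11, 36, 95]
  LmaX (GTGTT, off=4): starts [0, 16, 23, 39, 53, 72] → cuts [4, 20, 27, 43, 57, 76]

All cut coordinates (distinct, sorted): [4, 11, 20, 27, 36, 43, 44, 57, 60, 67, 76, 95]

Fragment lengths:
  [0,4): 4 bp
  [4,11): 7 bp
  [11,20): 9 bp
  [20,27): 7 bp
  [27,36): 9 bp
  [36,43): 7 bp
  [43,44): 1 bp
  [44,57): 13 bp
  [57,60): 3 bp
  [60,67): 7 bp
  [67,76): 9 bp
  [76,95): 19 bp
  [95,111): 16 bp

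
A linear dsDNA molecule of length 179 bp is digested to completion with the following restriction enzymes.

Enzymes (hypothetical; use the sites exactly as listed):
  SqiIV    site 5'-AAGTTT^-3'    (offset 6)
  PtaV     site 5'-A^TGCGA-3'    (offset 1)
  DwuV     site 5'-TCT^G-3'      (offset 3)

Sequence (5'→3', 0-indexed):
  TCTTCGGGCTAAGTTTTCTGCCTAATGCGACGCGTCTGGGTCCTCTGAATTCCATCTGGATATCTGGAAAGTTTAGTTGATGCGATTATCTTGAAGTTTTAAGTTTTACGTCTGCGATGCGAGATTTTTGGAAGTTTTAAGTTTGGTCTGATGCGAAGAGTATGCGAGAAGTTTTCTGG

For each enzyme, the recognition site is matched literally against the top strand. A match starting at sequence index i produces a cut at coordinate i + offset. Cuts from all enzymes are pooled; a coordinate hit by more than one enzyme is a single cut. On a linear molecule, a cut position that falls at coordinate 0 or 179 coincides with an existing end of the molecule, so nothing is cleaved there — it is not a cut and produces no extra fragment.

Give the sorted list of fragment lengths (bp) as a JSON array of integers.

[2,2,3,3,4,5,6,6,7,7,7,8,9,9,11,11,12,12,16,19,20]

Scan for sites:
  SqiIV AAGTTT/6: at [10, 68, 93, 100, 131, 138, 168] ⇒ [16, 74, 99, 106, 137, 144, 174]
  PtaV ATGCGA/1: at [24, 79, 116, 150, 161] ⇒ [25, 80, 117, 151, 162]
  DwuV TCTG/3: at [16, 34, 43, 54, 62, 110, 146, 174] ⇒ [19, 37, 46, 57, 65, 113, 149, 177]

All cut coordinates (distinct, sorted): [16, 19, 25, 37, 46, 57, 65, 74, 80, 99, 106, 113, 117, 137, 144, 149, 151, 162, 174, 177]

Fragment lengths:
  [0,16): 16 bp
  [16,19): 3 bp
  [19,25): 6 bp
  [25,37): 12 bp
  [37,46): 9 bp
  [46,57): 11 bp
  [57,65): 8 bp
  [65,74): 9 bp
  [74,80): 6 bp
  [80,99): 19 bp
  [99,106): 7 bp
  [106,113): 7 bp
  [113,117): 4 bp
  [117,137): 20 bp
  [137,144): 7 bp
  [144,149): 5 bp
  [149,151): 2 bp
  [151,162): 11 bp
  [162,174): 12 bp
  [174,177): 3 bp
  [177,179): 2 bp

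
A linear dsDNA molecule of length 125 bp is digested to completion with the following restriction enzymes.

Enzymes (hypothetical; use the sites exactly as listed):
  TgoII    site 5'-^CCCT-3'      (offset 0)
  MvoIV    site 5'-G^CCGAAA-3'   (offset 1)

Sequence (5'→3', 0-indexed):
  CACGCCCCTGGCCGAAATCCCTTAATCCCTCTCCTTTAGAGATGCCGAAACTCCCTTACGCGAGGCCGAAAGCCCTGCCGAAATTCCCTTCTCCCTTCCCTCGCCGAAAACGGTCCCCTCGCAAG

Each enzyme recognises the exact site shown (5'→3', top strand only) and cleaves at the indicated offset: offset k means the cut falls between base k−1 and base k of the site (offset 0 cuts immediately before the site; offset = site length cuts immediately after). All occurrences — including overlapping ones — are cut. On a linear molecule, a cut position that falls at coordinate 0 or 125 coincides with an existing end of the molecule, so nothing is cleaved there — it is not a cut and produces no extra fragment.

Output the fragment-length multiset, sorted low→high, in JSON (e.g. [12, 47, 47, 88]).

[5,5,5,6,6,7,7,7,8,8,8,10,12,13,18]

Scan for sites:
  TgoII CCCT/0: at [5, 18, 26, 52, 72, 85, 92, 97, 115] ⇒ [5, 18, 26, 52, 72, 85, 92, 97, 115]
  MvoIV GCCGAAA/1: at [10, 43, 64, 76, 102] ⇒ [11, 44, 65, 77, 103]

Pooled cuts: [5, 11, 18, 26, 44, 52, 65, 72, 77, 85, 92, 97, 103, 115]

Fragments:
  [0,5): 5 bp
  [5,11): 6 bp
  [11,18): 7 bp
  [18,26): 8 bp
  [26,44): 18 bp
  [44,52): 8 bp
  [52,65): 13 bp
  [65,72): 7 bp
  [72,77): 5 bp
  [77,85): 8 bp
  [85,92): 7 bp
  [92,97): 5 bp
  [97,103): 6 bp
  [103,115): 12 bp
  [115,125): 10 bp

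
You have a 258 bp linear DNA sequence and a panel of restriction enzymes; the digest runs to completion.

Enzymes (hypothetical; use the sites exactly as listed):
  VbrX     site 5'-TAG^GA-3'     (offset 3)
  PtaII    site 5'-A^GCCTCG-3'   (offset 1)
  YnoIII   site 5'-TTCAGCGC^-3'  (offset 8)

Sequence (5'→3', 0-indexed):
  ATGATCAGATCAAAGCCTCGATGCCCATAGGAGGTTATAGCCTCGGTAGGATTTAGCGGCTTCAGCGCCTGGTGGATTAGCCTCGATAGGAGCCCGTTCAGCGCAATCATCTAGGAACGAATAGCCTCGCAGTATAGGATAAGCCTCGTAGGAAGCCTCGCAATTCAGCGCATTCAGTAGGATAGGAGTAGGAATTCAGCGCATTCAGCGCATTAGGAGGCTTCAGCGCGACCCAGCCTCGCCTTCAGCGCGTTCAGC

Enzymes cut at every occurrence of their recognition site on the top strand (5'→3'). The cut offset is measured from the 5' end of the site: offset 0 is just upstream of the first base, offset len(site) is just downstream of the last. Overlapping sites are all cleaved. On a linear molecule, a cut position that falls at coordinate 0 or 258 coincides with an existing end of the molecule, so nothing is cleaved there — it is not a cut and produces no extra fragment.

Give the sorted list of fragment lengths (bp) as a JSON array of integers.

Site scan:
  VbrX TAGGA/3: at [27, 46, 86, 111, 134, 148, 177, 182, 188, 213] ⇒ [30, 49, 89, 114, 137, 151, 180, 185, 191, 216]
  PtaII AGCCTCG/1: at [13, 38, 78, 122, 141, 153, 234] ⇒ [14, 39, 79, 123, 142, 154, 235]
  YnoIII TTCAGCGC/8: at [60, 96, 163, 194, 203, 221, 243] ⇒ [68, 104, 171, 202, 211, 229, 251]

Pooled cuts: [14, 30, 39, 49, 68, 79, 89, 104, 114, 123, 137, 142, 151, 154, 171, 180, 185, 191, 202, 211, 216, 229, 235, 251]

Fragments:
  [0,14): 14 bp
  [14,30): 16 bp
  [30,39): 9 bp
  [39,49): 10 bp
  [49,68): 19 bp
  [68,79): 11 bp
  [79,89): 10 bp
  [89,104): 15 bp
  [104,114): 10 bp
  [114,123): 9 bp
  [123,137): 14 bp
  [137,142): 5 bp
  [142,151): 9 bp
  [151,154): 3 bp
  [154,171): 17 bp
  [171,180): 9 bp
  [180,185): 5 bp
  [185,191): 6 bp
  [191,202): 11 bp
  [202,211): 9 bp
  [211,216): 5 bp
  [216,229): 13 bp
  [229,235): 6 bp
  [235,251): 16 bp
  [251,258): 7 bp

[3,5,5,5,6,6,7,9,9,9,9,9,10,10,10,11,11,13,14,14,15,16,16,17,19]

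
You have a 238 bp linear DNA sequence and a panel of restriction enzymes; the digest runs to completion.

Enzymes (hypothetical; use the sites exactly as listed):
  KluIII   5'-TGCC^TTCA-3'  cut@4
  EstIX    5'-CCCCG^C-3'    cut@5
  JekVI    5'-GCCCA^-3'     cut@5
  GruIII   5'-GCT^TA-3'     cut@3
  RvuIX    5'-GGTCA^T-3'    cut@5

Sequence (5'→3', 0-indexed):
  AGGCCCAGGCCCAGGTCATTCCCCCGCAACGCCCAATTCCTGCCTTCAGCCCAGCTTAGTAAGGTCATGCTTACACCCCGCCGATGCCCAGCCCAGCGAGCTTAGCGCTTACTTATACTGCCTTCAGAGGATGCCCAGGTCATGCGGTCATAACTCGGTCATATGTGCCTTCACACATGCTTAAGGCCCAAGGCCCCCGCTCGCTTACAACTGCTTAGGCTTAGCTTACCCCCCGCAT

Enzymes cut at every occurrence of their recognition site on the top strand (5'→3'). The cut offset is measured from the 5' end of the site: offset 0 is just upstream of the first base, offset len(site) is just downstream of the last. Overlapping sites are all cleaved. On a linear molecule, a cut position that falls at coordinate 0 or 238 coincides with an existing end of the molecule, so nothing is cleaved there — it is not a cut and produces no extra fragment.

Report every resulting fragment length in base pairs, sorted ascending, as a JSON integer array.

[3,3,4,5,5,5,5,6,6,6,7,7,7,8,8,8,9,9,9,9,9,9,9,10,10,11,11,12,13,15]

Scan for sites:
  KluIII TGCCTTCA/4: at [40, 118, 165] ⇒ [44, 122, 169]
  EstIX CCCCGC/5: at [21, 75, 194, 230] ⇒ [26, 80, 199, 235]
  JekVI GCCCA/5: at [2, 8, 30, 48, 85, 90, 132, 185] ⇒ [7, 13, 35, 53, 90, 95, 137, 190]
  GruIII GCTTA/3: at [53, 68, 99, 106, 178, 202, 212, 218, 223] ⇒ [56, 71, 102, 109, 181, 205, 215, 221, 226]
  RvuIX GGTCAT/5: at [13, 62, 137, 145, 156] ⇒ [18, 67, 142, 150, 161]

Pooled cuts: [7, 13, 18, 26, 35, 44, 53, 56, 67, 71, 80, 90, 95, 102, 109, 122, 137, 142, 150, 161, 169, 181, 190, 199, 205, 215, 221, 226, 235]

Fragment lengths:
  [0,7): 7 bp
  [7,13): 6 bp
  [13,18): 5 bp
  [18,26): 8 bp
  [26,35): 9 bp
  [35,44): 9 bp
  [44,53): 9 bp
  [53,56): 3 bp
  [56,67): 11 bp
  [67,71): 4 bp
  [71,80): 9 bp
  [80,90): 10 bp
  [90,95): 5 bp
  [95,102): 7 bp
  [102,109): 7 bp
  [109,122): 13 bp
  [122,137): 15 bp
  [137,142): 5 bp
  [142,150): 8 bp
  [150,161): 11 bp
  [161,169): 8 bp
  [169,181): 12 bp
  [181,190): 9 bp
  [190,199): 9 bp
  [199,205): 6 bp
  [205,215): 10 bp
  [215,221): 6 bp
  [221,226): 5 bp
  [226,235): 9 bp
  [235,238): 3 bp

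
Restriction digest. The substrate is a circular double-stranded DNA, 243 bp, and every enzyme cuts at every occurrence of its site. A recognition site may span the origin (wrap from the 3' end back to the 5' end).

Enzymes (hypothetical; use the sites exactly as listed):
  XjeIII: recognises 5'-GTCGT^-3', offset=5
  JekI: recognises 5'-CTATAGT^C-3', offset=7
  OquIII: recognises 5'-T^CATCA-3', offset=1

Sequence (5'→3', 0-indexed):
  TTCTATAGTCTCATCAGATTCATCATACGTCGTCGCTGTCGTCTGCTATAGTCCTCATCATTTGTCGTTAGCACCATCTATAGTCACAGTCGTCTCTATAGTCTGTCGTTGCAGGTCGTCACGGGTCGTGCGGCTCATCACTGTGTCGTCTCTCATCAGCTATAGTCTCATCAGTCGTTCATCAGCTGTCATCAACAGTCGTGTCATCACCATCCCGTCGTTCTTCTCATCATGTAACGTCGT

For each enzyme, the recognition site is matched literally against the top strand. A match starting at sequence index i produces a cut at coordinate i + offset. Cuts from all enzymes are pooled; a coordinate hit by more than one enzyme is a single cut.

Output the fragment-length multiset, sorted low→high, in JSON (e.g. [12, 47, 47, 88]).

Scan for sites:
  XjeIII (GTCGT, off=5): starts [28, 37, 63, 88, 104, 114, 124, 144, 173, 197, 216, 238] → cuts [0, 33, 42, 68, 93, 109, 119, 129, 149, 178, 202, 221]
  JekI (CTATAGTC, off=7): starts [2, 45, 77, 95, 159] → cuts [9, 52, 84, 102, 166]
  OquIII (TCATCA, off=1): starts [10, 19, 54, 134, 152, 167, 178, 188, 203, 226] → cuts [11, 20, 55, 135, 153, 168, 179, 189, 204, 227]

Pooled cuts: [0, 9, 11, 20, 33, 42, 52, 55, 68, 84, 93, 102, 109, 119, 129, 135, 149, 153, 166, 168, 178, 179, 189, 202, 204, 221, 227]

Fragments:
  0→9: 9 bp
  9→11: 2 bp
  11→20: 9 bp
  20→33: 13 bp
  33→42: 9 bp
  42→52: 10 bp
  52→55: 3 bp
  55→68: 13 bp
  68→84: 16 bp
  84→93: 9 bp
  93→102: 9 bp
  102→109: 7 bp
  109→119: 10 bp
  119→129: 10 bp
  129→135: 6 bp
  135→149: 14 bp
  149→153: 4 bp
  153→166: 13 bp
  166→168: 2 bp
  168→178: 10 bp
  178→179: 1 bp
  179→189: 10 bp
  189→202: 13 bp
  202→204: 2 bp
  204→221: 17 bp
  221→227: 6 bp
  227→0 (wrap): 243-227+0 = 16 bp

[1,2,2,2,3,4,6,6,7,9,9,9,9,9,10,10,10,10,10,13,13,13,13,14,16,16,17]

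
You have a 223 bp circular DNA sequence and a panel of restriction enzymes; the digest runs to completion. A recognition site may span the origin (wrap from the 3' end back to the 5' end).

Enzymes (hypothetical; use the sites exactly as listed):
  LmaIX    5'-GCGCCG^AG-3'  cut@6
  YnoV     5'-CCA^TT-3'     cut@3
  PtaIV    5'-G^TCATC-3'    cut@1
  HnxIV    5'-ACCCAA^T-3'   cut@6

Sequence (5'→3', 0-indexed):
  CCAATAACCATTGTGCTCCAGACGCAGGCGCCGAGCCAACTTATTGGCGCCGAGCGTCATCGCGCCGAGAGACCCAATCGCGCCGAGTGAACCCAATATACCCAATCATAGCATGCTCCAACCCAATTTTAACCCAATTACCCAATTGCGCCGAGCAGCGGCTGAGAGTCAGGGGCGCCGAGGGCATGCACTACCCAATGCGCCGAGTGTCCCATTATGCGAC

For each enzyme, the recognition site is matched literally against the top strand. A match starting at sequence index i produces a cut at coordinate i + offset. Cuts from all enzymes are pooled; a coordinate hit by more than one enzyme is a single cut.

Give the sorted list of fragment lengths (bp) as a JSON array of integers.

Per-enzyme occurrences:
  LmaIX GCGCCGAG/6: at [27, 46, 61, 79, 147, 174, 199] ⇒ [33, 52, 67, 85, 153, 180, 205]
  YnoV CCATT/3: at [7, 211] ⇒ [10, 214]
  PtaIV GTCATC/1: at [55] ⇒ [56]
  HnxIV ACCCAAT/6: at [71, 90, 99, 120, 131, 139, 192, 221] ⇒ [4, 77, 96, 105, 126, 137, 145, 198]

Pooled cuts: [4, 10, 33, 52, 56, 67, 77, 85, 96, 105, 126, 137, 145, 153, 180, 198, 205, 214]

Fragment lengths:
  4→10: 6 bp
  10→33: 23 bp
  33→52: 19 bp
  52→56: 4 bp
  56→67: 11 bp
  67→77: 10 bp
  77→85: 8 bp
  85→96: 11 bp
  96→105: 9 bp
  105→126: 21 bp
  126→137: 11 bp
  137→145: 8 bp
  145→153: 8 bp
  153→180: 27 bp
  180→198: 18 bp
  198→205: 7 bp
  205→214: 9 bp
  214→4 (wrap): 223-214+4 = 13 bp

[4,6,7,8,8,8,9,9,10,11,11,11,13,18,19,21,23,27]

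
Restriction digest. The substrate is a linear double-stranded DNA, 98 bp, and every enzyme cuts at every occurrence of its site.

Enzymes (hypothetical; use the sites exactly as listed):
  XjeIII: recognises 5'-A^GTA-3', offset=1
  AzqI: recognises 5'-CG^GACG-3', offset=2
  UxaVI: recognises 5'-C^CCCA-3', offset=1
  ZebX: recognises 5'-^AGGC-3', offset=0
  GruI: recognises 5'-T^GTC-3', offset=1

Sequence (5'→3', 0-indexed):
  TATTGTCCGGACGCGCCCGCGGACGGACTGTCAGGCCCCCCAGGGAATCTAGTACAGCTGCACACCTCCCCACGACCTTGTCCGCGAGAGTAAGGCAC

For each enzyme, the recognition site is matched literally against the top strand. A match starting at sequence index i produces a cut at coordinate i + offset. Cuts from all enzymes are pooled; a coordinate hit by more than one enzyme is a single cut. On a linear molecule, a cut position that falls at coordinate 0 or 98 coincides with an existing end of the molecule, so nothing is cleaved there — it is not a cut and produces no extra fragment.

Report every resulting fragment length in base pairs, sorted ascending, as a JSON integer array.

Scan for sites:
  XjeIII AGTA/1: at [50, 88] ⇒ [51, 89]
  AzqI CGGACG/2: at [7, 19] ⇒ [9, 21]
  UxaVI CCCCA/1: at [37, 67] ⇒ [38, 68]
  ZebX AGGC/0: at [32, 92] ⇒ [32, 92]
  GruI TGTC/1: at [3, 28, 78] ⇒ [4, 29, 79]

Pooled cuts: [4, 9, 21, 29, 32, 38, 51, 68, 79, 89, 92]

Fragments:
  [0,4): 4 bp
  [4,9): 5 bp
  [9,21): 12 bp
  [21,29): 8 bp
  [29,32): 3 bp
  [32,38): 6 bp
  [38,51): 13 bp
  [51,68): 17 bp
  [68,79): 11 bp
  [79,89): 10 bp
  [89,92): 3 bp
  [92,98): 6 bp

[3,3,4,5,6,6,8,10,11,12,13,17]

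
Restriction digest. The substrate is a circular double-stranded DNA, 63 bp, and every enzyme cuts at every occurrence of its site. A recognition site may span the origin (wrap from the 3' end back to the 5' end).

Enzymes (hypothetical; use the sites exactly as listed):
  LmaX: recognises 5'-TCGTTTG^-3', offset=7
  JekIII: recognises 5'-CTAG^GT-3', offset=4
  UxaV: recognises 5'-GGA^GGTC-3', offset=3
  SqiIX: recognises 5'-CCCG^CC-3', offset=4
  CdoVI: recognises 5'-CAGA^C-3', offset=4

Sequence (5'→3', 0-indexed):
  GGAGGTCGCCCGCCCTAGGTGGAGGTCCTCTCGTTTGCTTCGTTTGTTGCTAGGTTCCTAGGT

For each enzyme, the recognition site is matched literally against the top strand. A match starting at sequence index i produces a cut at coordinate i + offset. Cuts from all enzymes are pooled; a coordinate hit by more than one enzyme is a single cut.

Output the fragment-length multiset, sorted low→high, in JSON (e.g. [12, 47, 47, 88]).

Per-enzyme occurrences:
  LmaX TCGTTTG/7: at [30, 39] ⇒ [37, 46]
  JekIII CTAGGT/4: at [14, 49, 57] ⇒ [18, 53, 61]
  UxaV GGAGGTC/3: at [0, 20] ⇒ [3, 23]
  SqiIX CCCGCC/4: at [8] ⇒ [12]
  CdoVI (CAGAC, off=4): no sites

All cut coordinates (distinct, sorted): [3, 12, 18, 23, 37, 46, 53, 61]

Fragment lengths:
  3→12: 9 bp
  12→18: 6 bp
  18→23: 5 bp
  23→37: 14 bp
  37→46: 9 bp
  46→53: 7 bp
  53→61: 8 bp
  61→3 (wrap): 63-61+3 = 5 bp

[5,5,6,7,8,9,9,14]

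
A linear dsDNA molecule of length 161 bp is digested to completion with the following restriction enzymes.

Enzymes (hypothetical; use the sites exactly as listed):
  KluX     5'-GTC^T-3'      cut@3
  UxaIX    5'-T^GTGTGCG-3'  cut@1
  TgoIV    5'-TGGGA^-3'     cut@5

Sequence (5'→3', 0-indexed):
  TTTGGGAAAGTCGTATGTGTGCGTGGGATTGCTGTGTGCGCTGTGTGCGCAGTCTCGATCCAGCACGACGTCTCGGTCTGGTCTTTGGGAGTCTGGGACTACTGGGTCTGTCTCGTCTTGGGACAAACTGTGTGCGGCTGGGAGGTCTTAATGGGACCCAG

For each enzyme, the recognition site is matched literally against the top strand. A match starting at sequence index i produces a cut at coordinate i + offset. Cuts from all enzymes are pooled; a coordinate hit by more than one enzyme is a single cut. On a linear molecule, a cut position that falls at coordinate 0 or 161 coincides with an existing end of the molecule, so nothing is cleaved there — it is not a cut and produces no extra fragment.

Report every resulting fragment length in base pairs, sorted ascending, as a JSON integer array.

[3,4,4,5,5,5,5,5,6,6,6,7,7,9,9,9,10,12,12,14,18]

Scan for sites:
  KluX (GTCT, off=3): starts [51, 69, 75, 80, 90, 105, 109, 114, 144] → cuts [54, 72, 78, 83, 93, 108, 112, 117, 147]
  UxaIX (TGTGTGCG, off=1): starts [15, 32, 41, 128] → cuts [16, 33, 42, 129]
  TgoIV (TGGGA, off=5): starts [2, 23, 85, 93, 118, 138, 151] → cuts [7, 28, 90, 98, 123, 143, 156]

All cut coordinates (distinct, sorted): [7, 16, 28, 33, 42, 54, 72, 78, 83, 90, 93, 98, 108, 112, 117, 123, 129, 143, 147, 156]

Fragment lengths:
  [0,7): 7 bp
  [7,16): 9 bp
  [16,28): 12 bp
  [28,33): 5 bp
  [33,42): 9 bp
  [42,54): 12 bp
  [54,72): 18 bp
  [72,78): 6 bp
  [78,83): 5 bp
  [83,90): 7 bp
  [90,93): 3 bp
  [93,98): 5 bp
  [98,108): 10 bp
  [108,112): 4 bp
  [112,117): 5 bp
  [117,123): 6 bp
  [123,129): 6 bp
  [129,143): 14 bp
  [143,147): 4 bp
  [147,156): 9 bp
  [156,161): 5 bp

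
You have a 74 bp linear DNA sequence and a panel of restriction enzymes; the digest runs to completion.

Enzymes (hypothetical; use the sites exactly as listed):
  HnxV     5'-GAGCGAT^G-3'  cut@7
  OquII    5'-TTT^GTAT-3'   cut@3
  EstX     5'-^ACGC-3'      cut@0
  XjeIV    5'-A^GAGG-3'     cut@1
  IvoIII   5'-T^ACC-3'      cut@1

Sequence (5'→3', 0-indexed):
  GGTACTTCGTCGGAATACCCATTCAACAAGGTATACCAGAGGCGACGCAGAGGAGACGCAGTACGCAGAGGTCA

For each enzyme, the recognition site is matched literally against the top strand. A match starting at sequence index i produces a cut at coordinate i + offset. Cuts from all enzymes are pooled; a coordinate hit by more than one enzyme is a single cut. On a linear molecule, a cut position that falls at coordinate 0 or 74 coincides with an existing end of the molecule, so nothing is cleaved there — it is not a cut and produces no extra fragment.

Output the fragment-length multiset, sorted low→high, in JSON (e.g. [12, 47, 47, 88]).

Scan for sites:
  HnxV (GAGCGATG, off=7): no sites
  OquII (TTTGTAT, off=3): no sites
  EstX ACGC/0: at [44, 55, 62] ⇒ [44, 55, 62]
  XjeIV AGAGG/1: at [37, 48, 66] ⇒ [38, 49, 67]
  IvoIII TACC/1: at [15, 33] ⇒ [16, 34]

All cut coordinates (distinct, sorted): [16, 34, 38, 44, 49, 55, 62, 67]

Fragments:
  [0,16): 16 bp
  [16,34): 18 bp
  [34,38): 4 bp
  [38,44): 6 bp
  [44,49): 5 bp
  [49,55): 6 bp
  [55,62): 7 bp
  [62,67): 5 bp
  [67,74): 7 bp

[4,5,5,6,6,7,7,16,18]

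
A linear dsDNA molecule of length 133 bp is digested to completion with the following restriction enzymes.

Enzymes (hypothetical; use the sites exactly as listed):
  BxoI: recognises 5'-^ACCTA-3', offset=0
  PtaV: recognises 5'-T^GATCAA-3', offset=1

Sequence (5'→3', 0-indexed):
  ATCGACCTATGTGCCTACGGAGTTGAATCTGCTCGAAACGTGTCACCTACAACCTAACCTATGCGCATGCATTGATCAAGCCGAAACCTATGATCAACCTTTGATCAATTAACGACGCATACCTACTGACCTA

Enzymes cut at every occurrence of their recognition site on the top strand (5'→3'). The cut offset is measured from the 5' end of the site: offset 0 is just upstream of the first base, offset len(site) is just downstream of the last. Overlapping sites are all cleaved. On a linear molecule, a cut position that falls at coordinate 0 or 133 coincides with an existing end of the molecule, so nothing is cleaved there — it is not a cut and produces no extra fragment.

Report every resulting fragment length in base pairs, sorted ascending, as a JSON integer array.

[4,5,5,6,7,8,11,12,17,18,40]

Site scan:
  BxoI ACCTA/0: at [4, 44, 51, 56, 85, 120, 128] ⇒ [4, 44, 51, 56, 85, 120, 128]
  PtaV TGATCAA/1: at [72, 90, 101] ⇒ [73, 91, 102]

All cut coordinates (distinct, sorted): [4, 44, 51, 56, 73, 85, 91, 102, 120, 128]

Fragments:
  [0,4): 4 bp
  [4,44): 40 bp
  [44,51): 7 bp
  [51,56): 5 bp
  [56,73): 17 bp
  [73,85): 12 bp
  [85,91): 6 bp
  [91,102): 11 bp
  [102,120): 18 bp
  [120,128): 8 bp
  [128,133): 5 bp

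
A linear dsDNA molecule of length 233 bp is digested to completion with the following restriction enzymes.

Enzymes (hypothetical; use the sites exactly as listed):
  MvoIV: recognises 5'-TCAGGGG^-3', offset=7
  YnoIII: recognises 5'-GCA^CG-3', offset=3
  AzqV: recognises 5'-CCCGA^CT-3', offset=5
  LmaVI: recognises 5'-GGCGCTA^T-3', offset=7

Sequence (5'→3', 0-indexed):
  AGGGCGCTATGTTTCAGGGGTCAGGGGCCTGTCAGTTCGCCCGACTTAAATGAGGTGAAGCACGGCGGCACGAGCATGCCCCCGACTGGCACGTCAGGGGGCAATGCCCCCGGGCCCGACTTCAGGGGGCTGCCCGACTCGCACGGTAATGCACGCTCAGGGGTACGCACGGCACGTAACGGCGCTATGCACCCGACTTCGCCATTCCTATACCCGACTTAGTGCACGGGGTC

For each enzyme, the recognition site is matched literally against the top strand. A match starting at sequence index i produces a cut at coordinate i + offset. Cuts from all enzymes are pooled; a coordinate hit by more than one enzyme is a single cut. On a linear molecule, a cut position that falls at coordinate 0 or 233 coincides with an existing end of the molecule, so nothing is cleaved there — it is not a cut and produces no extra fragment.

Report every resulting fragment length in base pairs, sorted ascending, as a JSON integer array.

[5,6,6,6,7,7,8,9,9,9,9,9,9,10,10,11,13,15,17,18,19,21]

Site scan:
  MvoIV (TCAGGGG, off=7): starts [13, 20, 93, 121, 156] → cuts [20, 27, 100, 128, 163]
  YnoIII (GCACG, off=3): starts [59, 67, 88, 140, 150, 166, 171, 223] → cuts [62, 70, 91, 143, 153, 169, 174, 226]
  AzqV (CCCGACT, off=5): starts [39, 80, 114, 132, 191, 212] → cuts [44, 85, 119, 137, 196, 217]
  LmaVI (GGCGCTAT, off=7): starts [2, 180] → cuts [9, 187]

Pooled cuts: [9, 20, 27, 44, 62, 70, 85, 91, 100, 119, 128, 137, 143, 153, 163, 169, 174, 187, 196, 217, 226]

Fragment lengths:
  [0,9): 9 bp
  [9,20): 11 bp
  [20,27): 7 bp
  [27,44): 17 bp
  [44,62): 18 bp
  [62,70): 8 bp
  [70,85): 15 bp
  [85,91): 6 bp
  [91,100): 9 bp
  [100,119): 19 bp
  [119,128): 9 bp
  [128,137): 9 bp
  [137,143): 6 bp
  [143,153): 10 bp
  [153,163): 10 bp
  [163,169): 6 bp
  [169,174): 5 bp
  [174,187): 13 bp
  [187,196): 9 bp
  [196,217): 21 bp
  [217,226): 9 bp
  [226,233): 7 bp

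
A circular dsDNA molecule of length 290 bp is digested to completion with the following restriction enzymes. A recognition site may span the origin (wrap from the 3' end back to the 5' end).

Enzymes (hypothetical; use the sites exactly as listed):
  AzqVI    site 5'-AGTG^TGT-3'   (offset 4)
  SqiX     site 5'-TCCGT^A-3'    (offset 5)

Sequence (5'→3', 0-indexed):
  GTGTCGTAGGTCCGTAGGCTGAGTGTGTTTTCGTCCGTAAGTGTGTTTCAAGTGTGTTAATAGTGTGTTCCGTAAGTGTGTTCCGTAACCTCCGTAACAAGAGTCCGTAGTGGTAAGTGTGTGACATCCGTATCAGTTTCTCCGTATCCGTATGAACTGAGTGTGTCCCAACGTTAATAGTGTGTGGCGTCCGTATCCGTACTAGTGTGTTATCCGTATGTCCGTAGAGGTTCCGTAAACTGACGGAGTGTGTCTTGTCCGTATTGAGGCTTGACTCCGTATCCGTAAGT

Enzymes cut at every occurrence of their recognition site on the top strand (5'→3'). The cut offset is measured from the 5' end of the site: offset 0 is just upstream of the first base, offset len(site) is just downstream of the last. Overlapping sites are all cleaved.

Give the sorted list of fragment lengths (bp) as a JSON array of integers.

Per-enzyme occurrences:
  AzqVI (AGTGTGT, off=4): starts [21, 39, 50, 61, 74, 115, 159, 178, 203, 246, 287] → cuts [1, 25, 43, 54, 65, 78, 119, 163, 182, 207, 250]
  SqiX (TCCGTA, off=5): starts [10, 33, 68, 81, 90, 103, 126, 140, 146, 189, 195, 212, 220, 231, 257, 275, 281] → cuts [15, 38, 73, 86, 95, 108, 131, 145, 151, 194, 200, 217, 225, 236, 262, 280, 286]

Pooled cuts: [1, 15, 25, 38, 43, 54, 65, 73, 78, 86, 95, 108, 119, 131, 145, 151, 163, 182, 194, 200, 207, 217, 225, 236, 250, 262, 280, 286]

Fragment lengths:
  1→15: 14 bp
  15→25: 10 bp
  25→38: 13 bp
  38→43: 5 bp
  43→54: 11 bp
  54→65: 11 bp
  65→73: 8 bp
  73→78: 5 bp
  78→86: 8 bp
  86→95: 9 bp
  95→108: 13 bp
  108→119: 11 bp
  119→131: 12 bp
  131→145: 14 bp
  145→151: 6 bp
  151→163: 12 bp
  163→182: 19 bp
  182→194: 12 bp
  194→200: 6 bp
  200→207: 7 bp
  207→217: 10 bp
  217→225: 8 bp
  225→236: 11 bp
  236→250: 14 bp
  250→262: 12 bp
  262→280: 18 bp
  280→286: 6 bp
  286→1 (wrap): 290-286+1 = 5 bp

[5,5,5,6,6,6,7,8,8,8,9,10,10,11,11,11,11,12,12,12,12,13,13,14,14,14,18,19]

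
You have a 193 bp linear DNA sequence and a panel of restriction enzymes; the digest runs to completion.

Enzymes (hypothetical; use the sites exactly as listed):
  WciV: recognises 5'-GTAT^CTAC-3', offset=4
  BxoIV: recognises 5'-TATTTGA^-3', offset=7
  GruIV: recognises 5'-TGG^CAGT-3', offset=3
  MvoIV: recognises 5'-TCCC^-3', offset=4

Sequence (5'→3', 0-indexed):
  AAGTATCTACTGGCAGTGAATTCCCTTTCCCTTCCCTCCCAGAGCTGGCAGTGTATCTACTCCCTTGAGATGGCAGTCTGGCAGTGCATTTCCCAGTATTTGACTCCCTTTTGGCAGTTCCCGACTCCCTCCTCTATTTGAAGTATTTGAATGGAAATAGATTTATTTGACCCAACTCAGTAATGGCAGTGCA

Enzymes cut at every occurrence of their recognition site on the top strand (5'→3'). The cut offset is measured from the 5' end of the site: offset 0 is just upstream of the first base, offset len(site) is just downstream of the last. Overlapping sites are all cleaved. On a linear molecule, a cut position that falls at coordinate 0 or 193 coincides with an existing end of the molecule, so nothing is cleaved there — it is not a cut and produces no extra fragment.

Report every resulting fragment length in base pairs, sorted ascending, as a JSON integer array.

[4,5,5,6,6,6,7,7,7,8,8,8,8,8,9,9,9,12,12,13,16,20]

Per-enzyme occurrences:
  WciV GTATCTAC/4: at [2, 52] ⇒ [6, 56]
  BxoIV TATTTGA/7: at [96, 134, 143, 163] ⇒ [103, 141, 150, 170]
  GruIV TGGCAGT/3: at [10, 45, 70, 78, 111, 183] ⇒ [13, 48, 73, 81, 114, 186]
  MvoIV TCCC/4: at [21, 27, 32, 36, 60, 90, 104, 118, 125] ⇒ [25, 31, 36, 40, 64, 94, 108, 122, 129]

All cut coordinates (distinct, sorted): [6, 13, 25, 31, 36, 40, 48, 56, 64, 73, 81, 94, 103, 108, 114, 122, 129, 141, 150, 170, 186]

Fragment lengths:
  [0,6): 6 bp
  [6,13): 7 bp
  [13,25): 12 bp
  [25,31): 6 bp
  [31,36): 5 bp
  [36,40): 4 bp
  [40,48): 8 bp
  [48,56): 8 bp
  [56,64): 8 bp
  [64,73): 9 bp
  [73,81): 8 bp
  [81,94): 13 bp
  [94,103): 9 bp
  [103,108): 5 bp
  [108,114): 6 bp
  [114,122): 8 bp
  [122,129): 7 bp
  [129,141): 12 bp
  [141,150): 9 bp
  [150,170): 20 bp
  [170,186): 16 bp
  [186,193): 7 bp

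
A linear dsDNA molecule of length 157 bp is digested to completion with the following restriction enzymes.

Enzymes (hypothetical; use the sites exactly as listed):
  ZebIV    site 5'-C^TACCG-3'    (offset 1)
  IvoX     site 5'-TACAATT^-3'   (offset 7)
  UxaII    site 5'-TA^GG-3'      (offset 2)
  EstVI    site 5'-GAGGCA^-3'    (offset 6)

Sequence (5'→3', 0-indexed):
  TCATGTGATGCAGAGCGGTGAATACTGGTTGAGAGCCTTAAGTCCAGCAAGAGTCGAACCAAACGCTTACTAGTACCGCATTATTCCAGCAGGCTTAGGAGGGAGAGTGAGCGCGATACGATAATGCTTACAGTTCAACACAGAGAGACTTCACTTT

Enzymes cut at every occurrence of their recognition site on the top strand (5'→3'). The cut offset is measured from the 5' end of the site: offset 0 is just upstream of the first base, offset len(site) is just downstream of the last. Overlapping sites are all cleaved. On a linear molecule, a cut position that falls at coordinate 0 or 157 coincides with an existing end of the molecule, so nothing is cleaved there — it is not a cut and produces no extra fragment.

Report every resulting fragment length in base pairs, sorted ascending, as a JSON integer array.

Scan for sites:
  ZebIV (CTACCG, off=1): no sites
  IvoX (TACAATT, off=7): no sites
  UxaII (TAGG, off=2): starts [95] → cuts [97]
  EstVI (GAGGCA, off=6): no sites

All cut coordinates (distinct, sorted): [97]

Fragments:
  [0,97): 97 bp
  [97,157): 60 bp

[60,97]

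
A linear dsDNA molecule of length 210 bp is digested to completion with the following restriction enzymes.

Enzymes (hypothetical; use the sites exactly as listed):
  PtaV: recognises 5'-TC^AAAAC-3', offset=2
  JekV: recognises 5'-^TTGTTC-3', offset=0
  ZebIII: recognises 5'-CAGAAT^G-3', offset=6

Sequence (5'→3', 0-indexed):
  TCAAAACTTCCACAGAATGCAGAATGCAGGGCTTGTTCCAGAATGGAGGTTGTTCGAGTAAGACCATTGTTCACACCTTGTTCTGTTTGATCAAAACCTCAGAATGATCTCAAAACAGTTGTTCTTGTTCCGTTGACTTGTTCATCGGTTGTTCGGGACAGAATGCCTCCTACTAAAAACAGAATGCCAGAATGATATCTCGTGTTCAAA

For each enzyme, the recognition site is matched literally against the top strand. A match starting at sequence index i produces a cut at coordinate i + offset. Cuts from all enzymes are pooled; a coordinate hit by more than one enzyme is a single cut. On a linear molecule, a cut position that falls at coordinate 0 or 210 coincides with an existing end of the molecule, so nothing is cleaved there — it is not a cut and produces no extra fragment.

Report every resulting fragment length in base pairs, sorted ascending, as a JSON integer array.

Scan for sites:
  PtaV (TCAAAAC, off=2): starts [0, 90, 109] → cuts [2, 92, 111]
  JekV (TTGTTC, off=0): starts [32, 49, 66, 77, 118, 124, 137, 148] → cuts [32, 49, 66, 77, 118, 124, 137, 148]
  ZebIII (CAGAATG, off=6): starts [12, 19, 38, 99, 158, 179, 187] → cuts [18, 25, 44, 105, 164, 185, 193]

Pooled cuts: [2, 18, 25, 32, 44, 49, 66, 77, 92, 105, 111, 118, 124, 137, 148, 164, 185, 193]

Fragment lengths:
  [0,2): 2 bp
  [2,18): 16 bp
  [18,25): 7 bp
  [25,32): 7 bp
  [32,44): 12 bp
  [44,49): 5 bp
  [49,66): 17 bp
  [66,77): 11 bp
  [77,92): 15 bp
  [92,105): 13 bp
  [105,111): 6 bp
  [111,118): 7 bp
  [118,124): 6 bp
  [124,137): 13 bp
  [137,148): 11 bp
  [148,164): 16 bp
  [164,185): 21 bp
  [185,193): 8 bp
  [193,210): 17 bp

[2,5,6,6,7,7,7,8,11,11,12,13,13,15,16,16,17,17,21]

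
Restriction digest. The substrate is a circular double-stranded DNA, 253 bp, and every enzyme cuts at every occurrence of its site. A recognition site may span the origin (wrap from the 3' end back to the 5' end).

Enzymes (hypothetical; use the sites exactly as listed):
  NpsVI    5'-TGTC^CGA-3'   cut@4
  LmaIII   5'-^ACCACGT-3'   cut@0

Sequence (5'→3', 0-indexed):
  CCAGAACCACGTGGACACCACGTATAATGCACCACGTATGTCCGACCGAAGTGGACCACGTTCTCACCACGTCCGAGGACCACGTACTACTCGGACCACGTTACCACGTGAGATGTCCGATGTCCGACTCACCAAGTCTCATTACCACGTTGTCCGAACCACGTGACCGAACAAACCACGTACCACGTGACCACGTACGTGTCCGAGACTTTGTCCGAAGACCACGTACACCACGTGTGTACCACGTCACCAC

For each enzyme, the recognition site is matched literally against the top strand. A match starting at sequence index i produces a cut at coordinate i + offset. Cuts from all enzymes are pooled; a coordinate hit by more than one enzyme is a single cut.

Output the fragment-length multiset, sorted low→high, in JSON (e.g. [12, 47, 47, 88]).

Scan for sites:
  NpsVI (TGTCCGA, off=4): starts [38, 113, 120, 150, 199, 211] → cuts [42, 117, 124, 154, 203, 215]
  LmaIII (ACCACGT, off=0): starts [5, 16, 30, 54, 65, 78, 94, 102, 143, 157, 174, 181, 189, 220, 229, 240] → cuts [5, 16, 30, 54, 65, 78, 94, 102, 143, 157, 174, 181, 189, 220, 229, 240]

All cut coordinates (distinct, sorted): [5, 16, 30, 42, 54, 65, 78, 94, 102, 117, 124, 143, 154, 157, 174, 181, 189, 203, 215, 220, 229, 240]

Fragment lengths:
  5→16: 11 bp
  16→30: 14 bp
  30→42: 12 bp
  42→54: 12 bp
  54→65: 11 bp
  65→78: 13 bp
  78→94: 16 bp
  94→102: 8 bp
  102→117: 15 bp
  117→124: 7 bp
  124→143: 19 bp
  143→154: 11 bp
  154→157: 3 bp
  157→174: 17 bp
  174→181: 7 bp
  181→189: 8 bp
  189→203: 14 bp
  203→215: 12 bp
  215→220: 5 bp
  220→229: 9 bp
  229→240: 11 bp
  240→5 (wrap): 253-240+5 = 18 bp

[3,5,7,7,8,8,9,11,11,11,11,12,12,12,13,14,14,15,16,17,18,19]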